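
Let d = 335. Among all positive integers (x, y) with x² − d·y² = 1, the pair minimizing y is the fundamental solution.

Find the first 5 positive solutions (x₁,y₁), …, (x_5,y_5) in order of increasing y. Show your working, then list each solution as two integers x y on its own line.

[18; 3,3,3,36] for √335; ℓ=4 ⇒ convergent index 3
k=0  a_k=18  p_k/q_k = 18/1
k=1  a_k=3  p_k/q_k = 55/3
k=2  a_k=3  p_k/q_k = 183/10
k=3  a_k=3  p_k/q_k = 604/33
fundamental: x₁=604, y₁=33  (since 364816 − 335·1089 = 1)
k=2:  x_2 = 604·604+335·33·33 = 729631,  y_2 = 604·33+33·604 = 39864
k=3:  x_3 = 604·729631+335·33·39864 = 881393644,  y_3 = 604·39864+33·729631 = 48155679
k=4:  x_4 = 604·881393644+335·33·48155679 = 1064722792321,  y_4 = 604·48155679+33·881393644 = 58172020368
k=5:  x_5 = 604·1064722792321+335·33·58172020368 = 1286184251730124,  y_5 = 604·58172020368+33·1064722792321 = 70271752448865

604 33
729631 39864
881393644 48155679
1064722792321 58172020368
1286184251730124 70271752448865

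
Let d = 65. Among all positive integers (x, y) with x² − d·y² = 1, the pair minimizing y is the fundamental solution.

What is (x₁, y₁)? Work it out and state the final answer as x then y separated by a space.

d=65: √d = [8; 16] (ℓ=1, odd), read p_1/q_1
i=0: a=8 ⇒ p=8, q=1
i=1: a=16 ⇒ p=129, q=16
(x₁, y₁) = (129, 16);  129² − 65·16² = 1 ✓

129 16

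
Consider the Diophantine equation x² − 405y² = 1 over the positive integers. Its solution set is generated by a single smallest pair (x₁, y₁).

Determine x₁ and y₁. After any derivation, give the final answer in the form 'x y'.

161 8

√405 → a₀=20, period (8,40); ℓ=2 even so k=1
i=0: a=20 ⇒ p=20, q=1
i=1: a=8 ⇒ p=161, q=8
fundamental: x₁=161, y₁=8  (since 25921 − 405·64 = 1)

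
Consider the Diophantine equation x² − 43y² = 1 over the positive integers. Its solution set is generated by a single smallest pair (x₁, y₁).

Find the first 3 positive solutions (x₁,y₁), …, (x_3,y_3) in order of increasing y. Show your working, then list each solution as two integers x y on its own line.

3482 531
24248647 3697884
168867574226 25752063645

[6; 1,1,3,1,5,1,3,1,1,12] for √43; ℓ=10 ⇒ convergent index 9
a_0=6:  p_0=6·1+0=6,  q_0=6·0+1=1
…
a_3=3:  p_3=3·13+7=46,  q_3=3·2+1=7
a_4=1:  p_4=1·46+13=59,  q_4=1·7+2=9
…
a_8=1:  p_8=1·1541+400=1941,  q_8=1·235+61=296
a_9=1:  p_9=1·1941+1541=3482,  q_9=1·296+235=531
→ (3482, 531).  Check: 3482²=12124324, 43·531²=12124323, difference 1.
(3482+531√43)^2 = 24248647 + 3697884√43
(3482+531√43)^3 = 168867574226 + 25752063645√43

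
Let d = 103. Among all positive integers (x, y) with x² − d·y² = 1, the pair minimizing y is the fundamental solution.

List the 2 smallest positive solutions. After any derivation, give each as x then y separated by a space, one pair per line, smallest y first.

[10; 6,1,2,1,1,9,1,1,2,1,6,20] for √103; ℓ=12 ⇒ convergent index 11
i=0: a=10 ⇒ p=10, q=1
i=1: a=6 ⇒ p=61, q=6
i=2: a=1 ⇒ p=71, q=7
…
i=5: a=1 ⇒ p=477, q=47
i=6: a=9 ⇒ p=4567, q=450
i=7: a=1 ⇒ p=5044, q=497
i=8: a=1 ⇒ p=9611, q=947
…
i=10: a=1 ⇒ p=33877, q=3338
i=11: a=6 ⇒ p=227528, q=22419
(x₁, y₁) = (227528, 22419);  227528² − 103·22419² = 1 ✓
n=2: (227528,22419)∘(227528,22419) = (227528·227528+103·22419·22419, 227528·22419+22419·227528) = (103537981567,10201900464)

227528 22419
103537981567 10201900464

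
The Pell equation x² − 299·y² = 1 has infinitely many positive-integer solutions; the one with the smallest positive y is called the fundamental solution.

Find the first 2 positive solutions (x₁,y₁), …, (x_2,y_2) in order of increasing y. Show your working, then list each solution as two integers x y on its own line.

415 24
344449 19920

√299 → a₀=17, period (3,2,3,34); ℓ=4 even so k=3
k=0  a_k=17  p_k/q_k = 17/1
k=1  a_k=3  p_k/q_k = 52/3
k=2  a_k=2  p_k/q_k = 121/7
k=3  a_k=3  p_k/q_k = 415/24
→ (415, 24).  Check: 415²=172225, 299·24²=172224, difference 1.
k=2:  x_2 = 415·415+299·24·24 = 344449,  y_2 = 415·24+24·415 = 19920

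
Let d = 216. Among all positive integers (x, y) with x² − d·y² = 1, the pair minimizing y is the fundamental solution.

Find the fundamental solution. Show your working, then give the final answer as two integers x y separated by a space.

√216 = [14; 1,2,3,2,1,28, …], period ℓ=6 (even) → k=5
k=0  a_k=14  p_k/q_k = 14/1
…
k=4  a_k=2  p_k/q_k = 338/23
k=5  a_k=1  p_k/q_k = 485/33
→ (485, 33).  Check: 485²=235225, 216·33²=235224, difference 1.

485 33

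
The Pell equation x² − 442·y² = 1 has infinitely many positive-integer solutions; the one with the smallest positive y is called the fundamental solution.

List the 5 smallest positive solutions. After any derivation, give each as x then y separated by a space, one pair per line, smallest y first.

[21; 42] for √442; ℓ=1 ⇒ convergent index 1
i=0: a=21 ⇒ p=21, q=1
i=1: a=42 ⇒ p=883, q=42
(x₁, y₁) = (883, 42);  883² − 442·42² = 1 ✓
n=2: (883,42)∘(883,42) = (883·883+442·42·42, 883·42+42·883) = (1559377,74172)
n=3: (1559377,74172)∘(883,42) = (883·1559377+442·42·74172, 883·74172+42·1559377) = (2753858899,130987710)
n=4: (2753858899,130987710)∘(883,42) = (883·2753858899+442·42·130987710, 883·130987710+42·2753858899) = (4863313256257,231324221688)
n=5: (4863313256257,231324221688)∘(883,42) = (883·4863313256257+442·42·231324221688, 883·231324221688+42·4863313256257) = (8588608456690963,408518444513298)

883 42
1559377 74172
2753858899 130987710
4863313256257 231324221688
8588608456690963 408518444513298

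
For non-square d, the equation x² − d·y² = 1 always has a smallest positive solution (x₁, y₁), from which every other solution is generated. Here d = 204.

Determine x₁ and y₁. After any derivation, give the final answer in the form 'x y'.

√204 → a₀=14, period (3,1,1,6,1,1,3,28); ℓ=8 even so k=7
a_0=14:  p_0=14·1+0=14,  q_0=14·0+1=1
…
a_2=1:  p_2=1·43+14=57,  q_2=1·3+1=4
a_3=1:  p_3=1·57+43=100,  q_3=1·4+3=7
…
a_5=1:  p_5=1·657+100=757,  q_5=1·46+7=53
a_6=1:  p_6=1·757+657=1414,  q_6=1·53+46=99
a_7=3:  p_7=3·1414+757=4999,  q_7=3·99+53=350
→ (4999, 350).  Check: 4999²=24990001, 204·350²=24990000, difference 1.

4999 350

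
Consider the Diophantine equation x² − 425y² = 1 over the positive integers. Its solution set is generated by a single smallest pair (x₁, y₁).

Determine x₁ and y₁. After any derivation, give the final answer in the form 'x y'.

143649 6968

√425 → a₀=20, period (1,1,1,1,1,1,40); ℓ=7 odd so k=13
k=0  a_k=20  p_k/q_k = 20/1
…
k=4  a_k=1  p_k/q_k = 103/5
k=5  a_k=1  p_k/q_k = 165/8
…
k=8  a_k=1  p_k/q_k = 11153/541
…
k=12  a_k=1  p_k/q_k = 88420/4289
k=13  a_k=1  p_k/q_k = 143649/6968
→ (143649, 6968).  Check: 143649²=20635035201, 425·6968²=20635035200, difference 1.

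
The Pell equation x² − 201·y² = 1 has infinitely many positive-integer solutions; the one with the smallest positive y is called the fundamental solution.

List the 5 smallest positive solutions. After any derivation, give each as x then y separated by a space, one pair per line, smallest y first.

515095 36332
530645718049 37428863080
546665912276384215 38558840456348868
563169756167477608732801 39722931849688611461840
580171851105627091828167877975 40922167162192151801416600732

[14; 5,1,1,1,2,…,1,5,28] for √201; ℓ=14 ⇒ convergent index 13
a_0=14:  p_0=14·1+0=14,  q_0=14·0+1=1
…
a_2=1:  p_2=1·71+14=85,  q_2=1·5+1=6
a_3=1:  p_3=1·85+71=156,  q_3=1·6+5=11
a_4=1:  p_4=1·156+85=241,  q_4=1·11+6=17
a_5=2:  p_5=2·241+156=638,  q_5=2·17+11=45
a_6=1:  p_6=1·638+241=879,  q_6=1·45+17=62
a_7=8:  p_7=8·879+638=7670,  q_7=8·62+45=541
a_8=1:  p_8=1·7670+879=8549,  q_8=1·541+62=603
a_9=2:  p_9=2·8549+7670=24768,  q_9=2·603+541=1747
a_10=1:  p_10=1·24768+8549=33317,  q_10=1·1747+603=2350
a_11=1:  p_11=1·33317+24768=58085,  q_11=1·2350+1747=4097
a_12=1:  p_12=1·58085+33317=91402,  q_12=1·4097+2350=6447
a_13=5:  p_13=5·91402+58085=515095,  q_13=5·6447+4097=36332
→ (515095, 36332).  Check: 515095²=265322859025, 201·36332²=265322859024, difference 1.
k=2:  x_2 = 515095·515095+201·36332·36332 = 530645718049,  y_2 = 515095·36332+36332·515095 = 37428863080
k=3:  x_3 = 515095·530645718049+201·36332·37428863080 = 546665912276384215,  y_3 = 515095·37428863080+36332·530645718049 = 38558840456348868
k=4:  x_4 = 515095·546665912276384215+201·36332·38558840456348868 = 563169756167477608732801,  y_4 = 515095·38558840456348868+36332·546665912276384215 = 39722931849688611461840
k=5:  x_5 = 515095·563169756167477608732801+201·36332·39722931849688611461840 = 580171851105627091828167877975,  y_5 = 515095·39722931849688611461840+36332·563169756167477608732801 = 40922167162192151801416600732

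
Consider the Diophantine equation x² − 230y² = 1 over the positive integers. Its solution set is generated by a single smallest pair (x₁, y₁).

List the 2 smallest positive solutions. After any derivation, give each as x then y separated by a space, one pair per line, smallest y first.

d=230: √d = [15; 6,30] (ℓ=2, even), read p_1/q_1
k=0  a_k=15  p_k/q_k = 15/1
k=1  a_k=6  p_k/q_k = 91/6
→ (91, 6).  Check: 91²=8281, 230·6²=8280, difference 1.
(x_2, y_2) = (91·91 + 230·6·6, 91·6 + 6·91) = (16561, 1092)

91 6
16561 1092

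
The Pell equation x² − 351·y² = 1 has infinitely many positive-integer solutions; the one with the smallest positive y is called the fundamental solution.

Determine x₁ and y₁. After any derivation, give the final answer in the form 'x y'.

√351 = [18; 1,2,1,3,2,2,2,3,1,2,1,36, …], period ℓ=12 (even) → k=11
k=0  a_k=18  p_k/q_k = 18/1
k=1  a_k=1  p_k/q_k = 19/1
k=2  a_k=2  p_k/q_k = 56/3
…
k=4  a_k=3  p_k/q_k = 281/15
k=5  a_k=2  p_k/q_k = 637/34
k=6  a_k=2  p_k/q_k = 1555/83
k=7  a_k=2  p_k/q_k = 3747/200
k=8  a_k=3  p_k/q_k = 12796/683
…
k=10  a_k=2  p_k/q_k = 45882/2449
k=11  a_k=1  p_k/q_k = 62425/3332
fundamental: x₁=62425, y₁=3332  (since 3896880625 − 351·11102224 = 1)

62425 3332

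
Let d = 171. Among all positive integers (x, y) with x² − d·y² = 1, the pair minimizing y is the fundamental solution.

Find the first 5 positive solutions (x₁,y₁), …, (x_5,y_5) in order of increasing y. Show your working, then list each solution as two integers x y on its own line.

[13; 13,26] for √171; ℓ=2 ⇒ convergent index 1
k=0  a_k=13  p_k/q_k = 13/1
k=1  a_k=13  p_k/q_k = 170/13
fundamental: x₁=170, y₁=13  (since 28900 − 171·169 = 1)
(170+13√171)^2 = 57799 + 4420√171
(170+13√171)^3 = 19651490 + 1502787√171
(170+13√171)^4 = 6681448801 + 510943160√171
(170+13√171)^5 = 2271672940850 + 173719171613√171

170 13
57799 4420
19651490 1502787
6681448801 510943160
2271672940850 173719171613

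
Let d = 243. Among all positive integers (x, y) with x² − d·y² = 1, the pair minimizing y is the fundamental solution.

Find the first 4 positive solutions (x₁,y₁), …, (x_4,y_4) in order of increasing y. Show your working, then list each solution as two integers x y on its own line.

70226 4505
9863382151 632736260
1385331749802026 88869073185015
194572614913330773601 12481839066348990520

d=243: √d = [15; 1,1,2,3,15,3,2,1,1,30] (ℓ=10, even), read p_9/q_9
k=0  a_k=15  p_k/q_k = 15/1
k=1  a_k=1  p_k/q_k = 16/1
k=2  a_k=1  p_k/q_k = 31/2
k=3  a_k=2  p_k/q_k = 78/5
k=4  a_k=3  p_k/q_k = 265/17
…
k=6  a_k=3  p_k/q_k = 12424/797
k=7  a_k=2  p_k/q_k = 28901/1854
k=8  a_k=1  p_k/q_k = 41325/2651
k=9  a_k=1  p_k/q_k = 70226/4505
→ (70226, 4505).  Check: 70226²=4931691076, 243·4505²=4931691075, difference 1.
n=2: (70226,4505)∘(70226,4505) = (70226·70226+243·4505·4505, 70226·4505+4505·70226) = (9863382151,632736260)
n=3: (9863382151,632736260)∘(70226,4505) = (70226·9863382151+243·4505·632736260, 70226·632736260+4505·9863382151) = (1385331749802026,88869073185015)
n=4: (1385331749802026,88869073185015)∘(70226,4505) = (70226·1385331749802026+243·4505·88869073185015, 70226·88869073185015+4505·1385331749802026) = (194572614913330773601,12481839066348990520)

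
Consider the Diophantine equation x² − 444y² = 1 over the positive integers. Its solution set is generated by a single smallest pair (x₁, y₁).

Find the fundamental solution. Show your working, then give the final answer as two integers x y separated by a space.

295 14

d=444: √d = [21; 14,42] (ℓ=2, even), read p_1/q_1
i=0: a=21 ⇒ p=21, q=1
i=1: a=14 ⇒ p=295, q=14
(x₁, y₁) = (295, 14);  295² − 444·14² = 1 ✓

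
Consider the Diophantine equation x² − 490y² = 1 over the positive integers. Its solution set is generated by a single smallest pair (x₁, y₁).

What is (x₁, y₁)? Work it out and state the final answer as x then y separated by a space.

1039681 46968

√490 → a₀=22, period (7,2,1,4,4,4,1,2,7,44); ℓ=10 even so k=9
a_0=22:  p_0=22·1+0=22,  q_0=22·0+1=1
a_1=7:  p_1=7·22+1=155,  q_1=7·1+0=7
a_2=2:  p_2=2·155+22=332,  q_2=2·7+1=15
a_3=1:  p_3=1·332+155=487,  q_3=1·15+7=22
a_4=4:  p_4=4·487+332=2280,  q_4=4·22+15=103
a_5=4:  p_5=4·2280+487=9607,  q_5=4·103+22=434
a_6=4:  p_6=4·9607+2280=40708,  q_6=4·434+103=1839
…
a_8=2:  p_8=2·50315+40708=141338,  q_8=2·2273+1839=6385
a_9=7:  p_9=7·141338+50315=1039681,  q_9=7·6385+2273=46968
fundamental: x₁=1039681, y₁=46968  (since 1080936581761 − 490·2205993024 = 1)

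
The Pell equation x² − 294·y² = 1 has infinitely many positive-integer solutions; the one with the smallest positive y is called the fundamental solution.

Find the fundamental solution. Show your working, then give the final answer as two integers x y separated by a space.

4801 280

√294 = [17; 6,1,4,1,6,34, …], period ℓ=6 (even) → k=5
i=0: a=17 ⇒ p=17, q=1
…
i=3: a=4 ⇒ p=583, q=34
i=4: a=1 ⇒ p=703, q=41
i=5: a=6 ⇒ p=4801, q=280
(x₁, y₁) = (4801, 280);  4801² − 294·280² = 1 ✓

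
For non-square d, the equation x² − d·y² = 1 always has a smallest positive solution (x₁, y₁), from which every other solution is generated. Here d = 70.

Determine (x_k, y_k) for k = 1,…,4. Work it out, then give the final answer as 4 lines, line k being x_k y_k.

251 30
126001 15060
63252251 7560090
31752504001 3795150120

√70 → a₀=8, period (2,1,2,1,2,16); ℓ=6 even so k=5
step 0: (8, 1)  from 8·(1,0) + (0,1)
…
step 4: (92, 11)  from 1·(67,8) + (25,3)
step 5: (251, 30)  from 2·(92,11) + (67,8)
→ (251, 30).  Check: 251²=63001, 70·30²=63000, difference 1.
(x_2, y_2) = (251·251 + 70·30·30, 251·30 + 30·251) = (126001, 15060)
(x_3, y_3) = (251·126001 + 70·30·15060, 251·15060 + 30·126001) = (63252251, 7560090)
(x_4, y_4) = (251·63252251 + 70·30·7560090, 251·7560090 + 30·63252251) = (31752504001, 3795150120)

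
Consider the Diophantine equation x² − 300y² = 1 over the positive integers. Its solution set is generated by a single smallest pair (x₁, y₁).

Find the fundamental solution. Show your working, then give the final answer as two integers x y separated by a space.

√300 = [17; 3,8,3,34, …], period ℓ=4 (even) → k=3
a_0=17:  p_0=17·1+0=17,  q_0=17·0+1=1
…
a_2=8:  p_2=8·52+17=433,  q_2=8·3+1=25
a_3=3:  p_3=3·433+52=1351,  q_3=3·25+3=78
fundamental: x₁=1351, y₁=78  (since 1825201 − 300·6084 = 1)

1351 78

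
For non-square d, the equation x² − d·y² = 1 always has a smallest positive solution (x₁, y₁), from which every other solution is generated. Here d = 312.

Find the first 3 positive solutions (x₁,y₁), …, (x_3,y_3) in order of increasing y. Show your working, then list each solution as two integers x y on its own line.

53 3
5617 318
595349 33705

√312 = [17; 1,1,1,34, …], period ℓ=4 (even) → k=3
k=0  a_k=17  p_k/q_k = 17/1
k=1  a_k=1  p_k/q_k = 18/1
k=2  a_k=1  p_k/q_k = 35/2
k=3  a_k=1  p_k/q_k = 53/3
fundamental: x₁=53, y₁=3  (since 2809 − 312·9 = 1)
(x_2, y_2) = (53·53 + 312·3·3, 53·3 + 3·53) = (5617, 318)
(x_3, y_3) = (53·5617 + 312·3·318, 53·318 + 3·5617) = (595349, 33705)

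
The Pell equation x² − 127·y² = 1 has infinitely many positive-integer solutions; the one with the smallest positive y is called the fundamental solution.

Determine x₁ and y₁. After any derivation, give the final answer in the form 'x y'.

4730624 419775

d=127: √d = [11; 3,1,2,2,7,11,7,2,2,1,3,22] (ℓ=12, even), read p_11/q_11
k=0  a_k=11  p_k/q_k = 11/1
…
k=3  a_k=2  p_k/q_k = 124/11
k=4  a_k=2  p_k/q_k = 293/26
…
k=7  a_k=7  p_k/q_k = 171701/15236
k=8  a_k=2  p_k/q_k = 367620/32621
…
k=10  a_k=1  p_k/q_k = 1274561/113099
k=11  a_k=3  p_k/q_k = 4730624/419775
(x₁, y₁) = (4730624, 419775);  4730624² − 127·419775² = 1 ✓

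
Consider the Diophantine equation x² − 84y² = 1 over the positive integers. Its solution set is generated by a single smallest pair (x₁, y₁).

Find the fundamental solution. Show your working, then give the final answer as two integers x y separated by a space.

[9; 6,18] for √84; ℓ=2 ⇒ convergent index 1
k=0  a_k=9  p_k/q_k = 9/1
k=1  a_k=6  p_k/q_k = 55/6
→ (55, 6).  Check: 55²=3025, 84·6²=3024, difference 1.

55 6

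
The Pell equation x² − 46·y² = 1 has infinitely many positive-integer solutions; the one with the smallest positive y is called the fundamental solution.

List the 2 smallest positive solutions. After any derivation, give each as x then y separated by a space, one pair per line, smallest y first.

24335 3588
1184384449 174627960

√46 = [6; 1,3,1,1,2,6,2,1,1,3,1,12, …], period ℓ=12 (even) → k=11
i=0: a=6 ⇒ p=6, q=1
i=1: a=1 ⇒ p=7, q=1
i=2: a=3 ⇒ p=27, q=4
i=3: a=1 ⇒ p=34, q=5
i=4: a=1 ⇒ p=61, q=9
i=5: a=2 ⇒ p=156, q=23
i=6: a=6 ⇒ p=997, q=147
i=7: a=2 ⇒ p=2150, q=317
i=8: a=1 ⇒ p=3147, q=464
i=9: a=1 ⇒ p=5297, q=781
i=10: a=3 ⇒ p=19038, q=2807
i=11: a=1 ⇒ p=24335, q=3588
fundamental: x₁=24335, y₁=3588  (since 592192225 − 46·12873744 = 1)
n=2: (24335,3588)∘(24335,3588) = (24335·24335+46·3588·3588, 24335·3588+3588·24335) = (1184384449,174627960)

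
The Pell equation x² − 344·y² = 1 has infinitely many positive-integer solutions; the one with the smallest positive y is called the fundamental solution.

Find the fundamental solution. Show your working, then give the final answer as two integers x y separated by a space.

10405 561

d=344: √d = [18; 1,1,4,1,3,1,4,1,1,36] (ℓ=10, even), read p_9/q_9
step 0: (18, 1)  from 18·(1,0) + (0,1)
step 1: (19, 1)  from 1·(18,1) + (1,0)
step 2: (37, 2)  from 1·(19,1) + (18,1)
step 3: (167, 9)  from 4·(37,2) + (19,1)
step 4: (204, 11)  from 1·(167,9) + (37,2)
…
step 8: (5694, 307)  from 1·(4711,254) + (983,53)
step 9: (10405, 561)  from 1·(5694,307) + (4711,254)
(x₁, y₁) = (10405, 561);  10405² − 344·561² = 1 ✓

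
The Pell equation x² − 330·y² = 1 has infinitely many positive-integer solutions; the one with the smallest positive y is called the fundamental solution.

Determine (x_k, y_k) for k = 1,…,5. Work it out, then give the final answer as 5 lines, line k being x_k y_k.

109 6
23761 1308
5179789 285138
1129170241 62158776
246153932749 13550328030

[18; 6,36] for √330; ℓ=2 ⇒ convergent index 1
k=0  a_k=18  p_k/q_k = 18/1
k=1  a_k=6  p_k/q_k = 109/6
(x₁, y₁) = (109, 6);  109² − 330·6² = 1 ✓
k=2:  x_2 = 109·109+330·6·6 = 23761,  y_2 = 109·6+6·109 = 1308
k=3:  x_3 = 109·23761+330·6·1308 = 5179789,  y_3 = 109·1308+6·23761 = 285138
k=4:  x_4 = 109·5179789+330·6·285138 = 1129170241,  y_4 = 109·285138+6·5179789 = 62158776
k=5:  x_5 = 109·1129170241+330·6·62158776 = 246153932749,  y_5 = 109·62158776+6·1129170241 = 13550328030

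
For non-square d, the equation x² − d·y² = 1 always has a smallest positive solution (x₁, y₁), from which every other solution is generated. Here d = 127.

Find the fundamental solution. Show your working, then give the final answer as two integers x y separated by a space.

4730624 419775

√127 → a₀=11, period (3,1,2,2,7,11,7,2,2,1,3,22); ℓ=12 even so k=11
k=0  a_k=11  p_k/q_k = 11/1
k=1  a_k=3  p_k/q_k = 34/3
k=2  a_k=1  p_k/q_k = 45/4
k=3  a_k=2  p_k/q_k = 124/11
…
k=5  a_k=7  p_k/q_k = 2175/193
k=6  a_k=11  p_k/q_k = 24218/2149
k=7  a_k=7  p_k/q_k = 171701/15236
k=8  a_k=2  p_k/q_k = 367620/32621
k=9  a_k=2  p_k/q_k = 906941/80478
k=10  a_k=1  p_k/q_k = 1274561/113099
k=11  a_k=3  p_k/q_k = 4730624/419775
fundamental: x₁=4730624, y₁=419775  (since 22378803429376 − 127·176211050625 = 1)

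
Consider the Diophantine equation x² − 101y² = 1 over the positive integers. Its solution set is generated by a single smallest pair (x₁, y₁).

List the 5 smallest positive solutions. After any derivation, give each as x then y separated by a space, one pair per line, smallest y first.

201 20
80801 8040
32481801 3232060
13057603201 1299280080
5249124005001 522307360100

d=101: √d = [10; 20] (ℓ=1, odd), read p_1/q_1
a_0=10:  p_0=10·1+0=10,  q_0=10·0+1=1
a_1=20:  p_1=20·10+1=201,  q_1=20·1+0=20
fundamental: x₁=201, y₁=20  (since 40401 − 101·400 = 1)
(201+20√101)^2 = 80801 + 8040√101
(201+20√101)^3 = 32481801 + 3232060√101
(201+20√101)^4 = 13057603201 + 1299280080√101
(201+20√101)^5 = 5249124005001 + 522307360100√101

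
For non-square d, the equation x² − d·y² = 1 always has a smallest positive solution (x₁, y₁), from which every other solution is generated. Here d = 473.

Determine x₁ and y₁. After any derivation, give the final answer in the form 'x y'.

87 4

√473 = [21; 1,2,1,42, …], period ℓ=4 (even) → k=3
k=0  a_k=21  p_k/q_k = 21/1
…
k=2  a_k=2  p_k/q_k = 65/3
k=3  a_k=1  p_k/q_k = 87/4
(x₁, y₁) = (87, 4);  87² − 473·4² = 1 ✓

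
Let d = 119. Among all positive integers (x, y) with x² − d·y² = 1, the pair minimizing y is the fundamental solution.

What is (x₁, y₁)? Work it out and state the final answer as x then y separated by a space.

120 11

√119 → a₀=10, period (1,9,1,20); ℓ=4 even so k=3
step 0: (10, 1)  from 10·(1,0) + (0,1)
…
step 2: (109, 10)  from 9·(11,1) + (10,1)
step 3: (120, 11)  from 1·(109,10) + (11,1)
→ (120, 11).  Check: 120²=14400, 119·11²=14399, difference 1.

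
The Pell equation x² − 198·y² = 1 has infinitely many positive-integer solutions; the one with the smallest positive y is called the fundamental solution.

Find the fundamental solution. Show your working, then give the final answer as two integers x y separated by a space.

[14; 14,28] for √198; ℓ=2 ⇒ convergent index 1
i=0: a=14 ⇒ p=14, q=1
i=1: a=14 ⇒ p=197, q=14
fundamental: x₁=197, y₁=14  (since 38809 − 198·196 = 1)

197 14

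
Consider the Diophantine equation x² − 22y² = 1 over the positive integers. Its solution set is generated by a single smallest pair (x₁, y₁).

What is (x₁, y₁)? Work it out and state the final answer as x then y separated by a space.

√22 = [4; 1,2,4,2,1,8, …], period ℓ=6 (even) → k=5
i=0: a=4 ⇒ p=4, q=1
…
i=2: a=2 ⇒ p=14, q=3
i=3: a=4 ⇒ p=61, q=13
i=4: a=2 ⇒ p=136, q=29
i=5: a=1 ⇒ p=197, q=42
(x₁, y₁) = (197, 42);  197² − 22·42² = 1 ✓

197 42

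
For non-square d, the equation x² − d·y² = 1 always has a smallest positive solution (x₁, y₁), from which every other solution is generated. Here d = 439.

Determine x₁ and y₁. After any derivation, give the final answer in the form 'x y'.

440 21

√439 → a₀=20, period (1,19,1,40); ℓ=4 even so k=3
a_0=20:  p_0=20·1+0=20,  q_0=20·0+1=1
…
a_2=19:  p_2=19·21+20=419,  q_2=19·1+1=20
a_3=1:  p_3=1·419+21=440,  q_3=1·20+1=21
(x₁, y₁) = (440, 21);  440² − 439·21² = 1 ✓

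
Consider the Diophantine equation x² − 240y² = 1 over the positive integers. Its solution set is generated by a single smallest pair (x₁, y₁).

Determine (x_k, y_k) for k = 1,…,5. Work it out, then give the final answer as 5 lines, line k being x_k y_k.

d=240: √d = [15; 2,30] (ℓ=2, even), read p_1/q_1
k=0  a_k=15  p_k/q_k = 15/1
k=1  a_k=2  p_k/q_k = 31/2
fundamental: x₁=31, y₁=2  (since 961 − 240·4 = 1)
(31+2√240)^2 = 1921 + 124√240
(31+2√240)^3 = 119071 + 7686√240
(31+2√240)^4 = 7380481 + 476408√240
(31+2√240)^5 = 457470751 + 29529610√240

31 2
1921 124
119071 7686
7380481 476408
457470751 29529610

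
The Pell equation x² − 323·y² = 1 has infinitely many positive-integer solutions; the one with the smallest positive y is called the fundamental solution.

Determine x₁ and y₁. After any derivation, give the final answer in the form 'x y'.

[17; 1,34] for √323; ℓ=2 ⇒ convergent index 1
step 0: (17, 1)  from 17·(1,0) + (0,1)
step 1: (18, 1)  from 1·(17,1) + (1,0)
fundamental: x₁=18, y₁=1  (since 324 − 323·1 = 1)

18 1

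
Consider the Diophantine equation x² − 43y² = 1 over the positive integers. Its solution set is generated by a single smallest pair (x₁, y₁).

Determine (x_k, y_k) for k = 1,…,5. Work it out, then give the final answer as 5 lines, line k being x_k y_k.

√43 → a₀=6, period (1,1,3,1,5,1,3,1,1,12); ℓ=10 even so k=9
k=0  a_k=6  p_k/q_k = 6/1
…
k=2  a_k=1  p_k/q_k = 13/2
k=3  a_k=3  p_k/q_k = 46/7
k=4  a_k=1  p_k/q_k = 59/9
…
k=7  a_k=3  p_k/q_k = 1541/235
k=8  a_k=1  p_k/q_k = 1941/296
k=9  a_k=1  p_k/q_k = 3482/531
fundamental: x₁=3482, y₁=531  (since 12124324 − 43·281961 = 1)
(x_2, y_2) = (3482·3482 + 43·531·531, 3482·531 + 531·3482) = (24248647, 3697884)
(x_3, y_3) = (3482·24248647 + 43·531·3697884, 3482·3697884 + 531·24248647) = (168867574226, 25752063645)
(x_4, y_4) = (3482·168867574226 + 43·531·25752063645, 3482·25752063645 + 531·168867574226) = (1175993762661217, 179337367525896)
(x_5, y_5) = (3482·1175993762661217 + 43·531·179337367525896, 3482·179337367525896 + 531·1175993762661217) = (8189620394305140962, 1248905401698276099)

3482 531
24248647 3697884
168867574226 25752063645
1175993762661217 179337367525896
8189620394305140962 1248905401698276099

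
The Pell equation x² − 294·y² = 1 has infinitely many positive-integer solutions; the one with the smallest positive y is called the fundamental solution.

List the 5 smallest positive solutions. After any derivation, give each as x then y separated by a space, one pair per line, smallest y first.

d=294: √d = [17; 6,1,4,1,6,34] (ℓ=6, even), read p_5/q_5
step 0: (17, 1)  from 17·(1,0) + (0,1)
…
step 2: (120, 7)  from 1·(103,6) + (17,1)
step 3: (583, 34)  from 4·(120,7) + (103,6)
step 4: (703, 41)  from 1·(583,34) + (120,7)
step 5: (4801, 280)  from 6·(703,41) + (583,34)
fundamental: x₁=4801, y₁=280  (since 23049601 − 294·78400 = 1)
k=2:  x_2 = 4801·4801+294·280·280 = 46099201,  y_2 = 4801·280+280·4801 = 2688560
k=3:  x_3 = 4801·46099201+294·280·2688560 = 442644523201,  y_3 = 4801·2688560+280·46099201 = 25815552840
k=4:  x_4 = 4801·442644523201+294·280·25815552840 = 4250272665676801,  y_4 = 4801·25815552840+280·442644523201 = 247880935681120
k=5:  x_5 = 4801·4250272665676801+294·280·247880935681120 = 40811117693184120001,  y_5 = 4801·247880935681120+280·4250272665676801 = 2380152718594561400

4801 280
46099201 2688560
442644523201 25815552840
4250272665676801 247880935681120
40811117693184120001 2380152718594561400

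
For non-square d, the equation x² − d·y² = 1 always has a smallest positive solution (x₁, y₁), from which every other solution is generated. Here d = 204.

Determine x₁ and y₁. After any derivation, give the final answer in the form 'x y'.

4999 350

√204 → a₀=14, period (3,1,1,6,1,1,3,28); ℓ=8 even so k=7
a_0=14:  p_0=14·1+0=14,  q_0=14·0+1=1
a_1=3:  p_1=3·14+1=43,  q_1=3·1+0=3
a_2=1:  p_2=1·43+14=57,  q_2=1·3+1=4
a_3=1:  p_3=1·57+43=100,  q_3=1·4+3=7
…
a_5=1:  p_5=1·657+100=757,  q_5=1·46+7=53
a_6=1:  p_6=1·757+657=1414,  q_6=1·53+46=99
a_7=3:  p_7=3·1414+757=4999,  q_7=3·99+53=350
fundamental: x₁=4999, y₁=350  (since 24990001 − 204·122500 = 1)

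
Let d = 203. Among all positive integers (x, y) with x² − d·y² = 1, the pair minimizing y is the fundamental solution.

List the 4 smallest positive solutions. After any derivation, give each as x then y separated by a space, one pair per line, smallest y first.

57 4
6497 456
740601 51980
84422017 5925264

√203 = [14; 4,28, …], period ℓ=2 (even) → k=1
i=0: a=14 ⇒ p=14, q=1
i=1: a=4 ⇒ p=57, q=4
fundamental: x₁=57, y₁=4  (since 3249 − 203·16 = 1)
(x_2, y_2) = (57·57 + 203·4·4, 57·4 + 4·57) = (6497, 456)
(x_3, y_3) = (57·6497 + 203·4·456, 57·456 + 4·6497) = (740601, 51980)
(x_4, y_4) = (57·740601 + 203·4·51980, 57·51980 + 4·740601) = (84422017, 5925264)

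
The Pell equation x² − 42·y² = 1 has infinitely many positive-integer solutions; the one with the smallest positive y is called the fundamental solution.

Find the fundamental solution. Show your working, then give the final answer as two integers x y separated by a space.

13 2

d=42: √d = [6; 2,12] (ℓ=2, even), read p_1/q_1
k=0  a_k=6  p_k/q_k = 6/1
k=1  a_k=2  p_k/q_k = 13/2
→ (13, 2).  Check: 13²=169, 42·2²=168, difference 1.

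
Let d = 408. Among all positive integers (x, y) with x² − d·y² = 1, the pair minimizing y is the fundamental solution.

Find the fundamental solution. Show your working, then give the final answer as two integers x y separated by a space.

√408 → a₀=20, period (5,40); ℓ=2 even so k=1
a_0=20:  p_0=20·1+0=20,  q_0=20·0+1=1
a_1=5:  p_1=5·20+1=101,  q_1=5·1+0=5
→ (101, 5).  Check: 101²=10201, 408·5²=10200, difference 1.

101 5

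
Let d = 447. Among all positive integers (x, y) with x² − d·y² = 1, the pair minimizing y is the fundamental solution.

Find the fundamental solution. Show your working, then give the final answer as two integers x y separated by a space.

148 7

d=447: √d = [21; 7,42] (ℓ=2, even), read p_1/q_1
a_0=21:  p_0=21·1+0=21,  q_0=21·0+1=1
a_1=7:  p_1=7·21+1=148,  q_1=7·1+0=7
(x₁, y₁) = (148, 7);  148² − 447·7² = 1 ✓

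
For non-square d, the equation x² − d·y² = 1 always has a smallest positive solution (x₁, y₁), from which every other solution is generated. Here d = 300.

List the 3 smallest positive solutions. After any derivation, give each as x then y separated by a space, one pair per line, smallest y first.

1351 78
3650401 210756
9863382151 569462634

√300 = [17; 3,8,3,34, …], period ℓ=4 (even) → k=3
a_0=17:  p_0=17·1+0=17,  q_0=17·0+1=1
…
a_2=8:  p_2=8·52+17=433,  q_2=8·3+1=25
a_3=3:  p_3=3·433+52=1351,  q_3=3·25+3=78
(x₁, y₁) = (1351, 78);  1351² − 300·78² = 1 ✓
(1351+78√300)^2 = 3650401 + 210756√300
(1351+78√300)^3 = 9863382151 + 569462634√300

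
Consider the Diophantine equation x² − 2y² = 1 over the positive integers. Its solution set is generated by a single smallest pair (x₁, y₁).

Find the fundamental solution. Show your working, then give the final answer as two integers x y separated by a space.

3 2

√2 = [1; 2, …], period ℓ=1 (odd) → k=1
i=0: a=1 ⇒ p=1, q=1
i=1: a=2 ⇒ p=3, q=2
→ (3, 2).  Check: 3²=9, 2·2²=8, difference 1.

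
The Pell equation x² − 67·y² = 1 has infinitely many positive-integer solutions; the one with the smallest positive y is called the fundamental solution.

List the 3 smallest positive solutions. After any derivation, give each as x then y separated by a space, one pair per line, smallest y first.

48842 5967
4771081927 582880428
466058366908226 56938091722785

√67 = [8; 5,2,1,1,7,1,1,2,5,16, …], period ℓ=10 (even) → k=9
i=0: a=8 ⇒ p=8, q=1
i=1: a=5 ⇒ p=41, q=5
i=2: a=2 ⇒ p=90, q=11
…
i=4: a=1 ⇒ p=221, q=27
…
i=7: a=1 ⇒ p=3577, q=437
i=8: a=2 ⇒ p=9053, q=1106
i=9: a=5 ⇒ p=48842, q=5967
(x₁, y₁) = (48842, 5967);  48842² − 67·5967² = 1 ✓
(48842+5967√67)^2 = 4771081927 + 582880428√67
(48842+5967√67)^3 = 466058366908226 + 56938091722785√67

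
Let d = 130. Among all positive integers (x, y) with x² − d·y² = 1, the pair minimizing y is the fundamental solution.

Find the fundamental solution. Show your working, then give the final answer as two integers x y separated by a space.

6499 570

[11; 2,2,22] for √130; ℓ=3 ⇒ convergent index 5
k=0  a_k=11  p_k/q_k = 11/1
…
k=2  a_k=2  p_k/q_k = 57/5
…
k=4  a_k=2  p_k/q_k = 2611/229
k=5  a_k=2  p_k/q_k = 6499/570
→ (6499, 570).  Check: 6499²=42237001, 130·570²=42237000, difference 1.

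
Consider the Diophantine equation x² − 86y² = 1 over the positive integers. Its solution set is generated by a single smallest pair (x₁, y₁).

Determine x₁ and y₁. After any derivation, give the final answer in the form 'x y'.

√86 → a₀=9, period (3,1,1,1,8,1,1,1,3,18); ℓ=10 even so k=9
i=0: a=9 ⇒ p=9, q=1
…
i=4: a=1 ⇒ p=102, q=11
…
i=8: a=1 ⇒ p=2847, q=307
i=9: a=3 ⇒ p=10405, q=1122
→ (10405, 1122).  Check: 10405²=108264025, 86·1122²=108264024, difference 1.

10405 1122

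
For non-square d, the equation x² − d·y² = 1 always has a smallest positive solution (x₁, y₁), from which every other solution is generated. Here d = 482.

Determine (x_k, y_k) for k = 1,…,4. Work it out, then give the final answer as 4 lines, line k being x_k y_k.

483 22
466577 21252
450712899 20529410
435388193857 19831388808

d=482: √d = [21; 1,20,1,42] (ℓ=4, even), read p_3/q_3
a_0=21:  p_0=21·1+0=21,  q_0=21·0+1=1
a_1=1:  p_1=1·21+1=22,  q_1=1·1+0=1
a_2=20:  p_2=20·22+21=461,  q_2=20·1+1=21
a_3=1:  p_3=1·461+22=483,  q_3=1·21+1=22
fundamental: x₁=483, y₁=22  (since 233289 − 482·484 = 1)
n=2: (483,22)∘(483,22) = (483·483+482·22·22, 483·22+22·483) = (466577,21252)
n=3: (466577,21252)∘(483,22) = (483·466577+482·22·21252, 483·21252+22·466577) = (450712899,20529410)
n=4: (450712899,20529410)∘(483,22) = (483·450712899+482·22·20529410, 483·20529410+22·450712899) = (435388193857,19831388808)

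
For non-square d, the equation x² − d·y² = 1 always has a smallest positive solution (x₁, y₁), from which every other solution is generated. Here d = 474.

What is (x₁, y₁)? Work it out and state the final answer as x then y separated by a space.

193549 8890

[21; 1,3,2,1,1,…,3,1,42] for √474; ℓ=14 ⇒ convergent index 13
k=0  a_k=21  p_k/q_k = 21/1
…
k=2  a_k=3  p_k/q_k = 87/4
k=3  a_k=2  p_k/q_k = 196/9
…
k=5  a_k=1  p_k/q_k = 479/22
k=6  a_k=1  p_k/q_k = 762/35
k=7  a_k=6  p_k/q_k = 5051/232
…
k=9  a_k=1  p_k/q_k = 10864/499
k=10  a_k=1  p_k/q_k = 16677/766
k=11  a_k=2  p_k/q_k = 44218/2031
k=12  a_k=3  p_k/q_k = 149331/6859
k=13  a_k=1  p_k/q_k = 193549/8890
fundamental: x₁=193549, y₁=8890  (since 37461215401 − 474·79032100 = 1)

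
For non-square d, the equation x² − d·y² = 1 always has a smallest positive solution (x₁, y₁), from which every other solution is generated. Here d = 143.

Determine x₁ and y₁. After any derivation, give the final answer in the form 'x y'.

√143 → a₀=11, period (1,22); ℓ=2 even so k=1
step 0: (11, 1)  from 11·(1,0) + (0,1)
step 1: (12, 1)  from 1·(11,1) + (1,0)
fundamental: x₁=12, y₁=1  (since 144 − 143·1 = 1)

12 1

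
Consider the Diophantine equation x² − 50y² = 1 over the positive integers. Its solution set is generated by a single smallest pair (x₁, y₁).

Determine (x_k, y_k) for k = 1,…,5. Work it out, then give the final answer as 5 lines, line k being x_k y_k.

99 14
19601 2772
3880899 548842
768398401 108667944
152139002499 21515704070

√50 → a₀=7, period (14); ℓ=1 odd so k=1
step 0: (7, 1)  from 7·(1,0) + (0,1)
step 1: (99, 14)  from 14·(7,1) + (1,0)
fundamental: x₁=99, y₁=14  (since 9801 − 50·196 = 1)
n=2: (99,14)∘(99,14) = (99·99+50·14·14, 99·14+14·99) = (19601,2772)
n=3: (19601,2772)∘(99,14) = (99·19601+50·14·2772, 99·2772+14·19601) = (3880899,548842)
n=4: (3880899,548842)∘(99,14) = (99·3880899+50·14·548842, 99·548842+14·3880899) = (768398401,108667944)
n=5: (768398401,108667944)∘(99,14) = (99·768398401+50·14·108667944, 99·108667944+14·768398401) = (152139002499,21515704070)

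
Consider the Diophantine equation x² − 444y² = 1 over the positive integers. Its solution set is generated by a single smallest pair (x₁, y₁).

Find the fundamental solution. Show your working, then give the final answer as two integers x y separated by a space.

√444 = [21; 14,42, …], period ℓ=2 (even) → k=1
step 0: (21, 1)  from 21·(1,0) + (0,1)
step 1: (295, 14)  from 14·(21,1) + (1,0)
fundamental: x₁=295, y₁=14  (since 87025 − 444·196 = 1)

295 14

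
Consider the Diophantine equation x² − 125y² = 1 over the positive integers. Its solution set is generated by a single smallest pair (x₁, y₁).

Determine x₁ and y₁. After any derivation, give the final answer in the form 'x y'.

930249 83204

[11; 5,1,1,5,22] for √125; ℓ=5 ⇒ convergent index 9
a_0=11:  p_0=11·1+0=11,  q_0=11·0+1=1
a_1=5:  p_1=5·11+1=56,  q_1=5·1+0=5
…
a_6=5:  p_6=5·15127+682=76317,  q_6=5·1353+61=6826
…
a_8=1:  p_8=1·91444+76317=167761,  q_8=1·8179+6826=15005
a_9=5:  p_9=5·167761+91444=930249,  q_9=5·15005+8179=83204
fundamental: x₁=930249, y₁=83204  (since 865363202001 − 125·6922905616 = 1)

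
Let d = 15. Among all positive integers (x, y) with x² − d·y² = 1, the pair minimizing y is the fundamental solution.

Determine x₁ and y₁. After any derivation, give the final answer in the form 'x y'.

4 1

[3; 1,6] for √15; ℓ=2 ⇒ convergent index 1
step 0: (3, 1)  from 3·(1,0) + (0,1)
step 1: (4, 1)  from 1·(3,1) + (1,0)
→ (4, 1).  Check: 4²=16, 15·1²=15, difference 1.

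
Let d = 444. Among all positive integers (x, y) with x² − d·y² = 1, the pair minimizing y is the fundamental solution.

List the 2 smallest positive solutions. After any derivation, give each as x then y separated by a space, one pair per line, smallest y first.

√444 = [21; 14,42, …], period ℓ=2 (even) → k=1
k=0  a_k=21  p_k/q_k = 21/1
k=1  a_k=14  p_k/q_k = 295/14
(x₁, y₁) = (295, 14);  295² − 444·14² = 1 ✓
k=2:  x_2 = 295·295+444·14·14 = 174049,  y_2 = 295·14+14·295 = 8260

295 14
174049 8260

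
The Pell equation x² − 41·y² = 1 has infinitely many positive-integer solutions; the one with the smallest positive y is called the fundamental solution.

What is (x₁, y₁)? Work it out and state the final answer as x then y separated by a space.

2049 320

√41 = [6; 2,2,12, …], period ℓ=3 (odd) → k=5
k=0  a_k=6  p_k/q_k = 6/1
k=1  a_k=2  p_k/q_k = 13/2
…
k=3  a_k=12  p_k/q_k = 397/62
k=4  a_k=2  p_k/q_k = 826/129
k=5  a_k=2  p_k/q_k = 2049/320
→ (2049, 320).  Check: 2049²=4198401, 41·320²=4198400, difference 1.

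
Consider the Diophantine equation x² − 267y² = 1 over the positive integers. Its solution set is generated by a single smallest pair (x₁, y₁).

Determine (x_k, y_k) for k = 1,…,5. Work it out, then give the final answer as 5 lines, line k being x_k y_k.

2402 147
11539207 706188
55434348026 3392527005
266306596377697 16297699025832
1279336833564108362 78294142727569923

[16; 2,1,15,1,2,32] for √267; ℓ=6 ⇒ convergent index 5
a_0=16:  p_0=16·1+0=16,  q_0=16·0+1=1
…
a_4=1:  p_4=1·768+49=817,  q_4=1·47+3=50
a_5=2:  p_5=2·817+768=2402,  q_5=2·50+47=147
→ (2402, 147).  Check: 2402²=5769604, 267·147²=5769603, difference 1.
(x_2, y_2) = (2402·2402 + 267·147·147, 2402·147 + 147·2402) = (11539207, 706188)
(x_3, y_3) = (2402·11539207 + 267·147·706188, 2402·706188 + 147·11539207) = (55434348026, 3392527005)
(x_4, y_4) = (2402·55434348026 + 267·147·3392527005, 2402·3392527005 + 147·55434348026) = (266306596377697, 16297699025832)
(x_5, y_5) = (2402·266306596377697 + 267·147·16297699025832, 2402·16297699025832 + 147·266306596377697) = (1279336833564108362, 78294142727569923)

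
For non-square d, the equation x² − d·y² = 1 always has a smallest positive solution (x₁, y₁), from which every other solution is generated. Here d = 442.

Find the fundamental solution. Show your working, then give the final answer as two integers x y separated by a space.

[21; 42] for √442; ℓ=1 ⇒ convergent index 1
k=0  a_k=21  p_k/q_k = 21/1
k=1  a_k=42  p_k/q_k = 883/42
fundamental: x₁=883, y₁=42  (since 779689 − 442·1764 = 1)

883 42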